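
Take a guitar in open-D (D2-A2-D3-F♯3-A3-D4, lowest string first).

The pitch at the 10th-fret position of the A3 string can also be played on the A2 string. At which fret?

22

Fret 10 on A3 is MIDI 57 + 10 = 67 (G4). On the A2 string (open MIDI 45), that pitch is 67 − 45 = fret 22.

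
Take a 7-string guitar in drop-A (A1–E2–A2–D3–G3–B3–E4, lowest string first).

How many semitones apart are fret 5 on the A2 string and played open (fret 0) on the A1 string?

A2 at fret 5 → D3 (MIDI 50); A1 at fret 0 → A1 (MIDI 33).
50 − 33 = 17, so the two pitches are 17 semitones apart, with D3 the higher.

17 semitones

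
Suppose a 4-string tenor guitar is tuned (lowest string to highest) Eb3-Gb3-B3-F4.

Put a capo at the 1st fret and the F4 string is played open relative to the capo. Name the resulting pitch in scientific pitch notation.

The capo raises the open F4 by 1 semitone to Gb4; fretting 0 more gives F4 + 1 + 0 = F4 + 1 semitone = Gb4.
(Also written F#.)

Gb4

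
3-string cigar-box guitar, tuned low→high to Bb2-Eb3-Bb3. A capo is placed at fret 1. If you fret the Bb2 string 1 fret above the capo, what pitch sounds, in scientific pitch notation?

C3

The capo raises the open Bb2 by 1 semitone to B2; fretting 1 more gives Bb2 + 1 + 1 = Bb2 + 2 semitones = C3.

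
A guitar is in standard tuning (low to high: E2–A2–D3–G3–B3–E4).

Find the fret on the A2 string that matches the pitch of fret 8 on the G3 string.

Fret 8 on G3 is MIDI 55 + 8 = 63 (D#4). On the A2 string (open MIDI 45), that pitch is 63 − 45 = fret 18.

18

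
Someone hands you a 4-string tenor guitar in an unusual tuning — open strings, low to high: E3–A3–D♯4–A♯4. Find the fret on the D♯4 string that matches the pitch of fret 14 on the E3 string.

E3 at fret 14 is E3 + 14 semitones = F♯4.
The open D♯4 string is 11 semitones above the open E3, so the same pitch on the D♯4 string lies at fret 14 − 11 = 3.

3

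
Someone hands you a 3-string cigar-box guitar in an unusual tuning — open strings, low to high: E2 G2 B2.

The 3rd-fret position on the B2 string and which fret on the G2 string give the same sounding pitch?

7

Fret 3 on B2 is MIDI 47 + 3 = 50 (D3). On the G2 string (open MIDI 43), that pitch is 50 − 43 = fret 7.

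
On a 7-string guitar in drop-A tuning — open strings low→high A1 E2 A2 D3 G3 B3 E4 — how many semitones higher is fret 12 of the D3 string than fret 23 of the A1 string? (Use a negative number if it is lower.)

6 semitones

D3 at fret 12 → D4 (MIDI 62); A1 at fret 23 → G♯3 (MIDI 56).
62 − 56 = 6, so the two pitches are 6 semitones apart.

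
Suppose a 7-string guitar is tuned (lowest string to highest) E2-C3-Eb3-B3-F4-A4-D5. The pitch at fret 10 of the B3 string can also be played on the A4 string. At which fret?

B3 at fret 10 is B3 + 10 semitones = A4.
The open A4 string is 10 semitones above the open B3, so the same pitch on the A4 string lies at fret 10 − 10 = 0.

0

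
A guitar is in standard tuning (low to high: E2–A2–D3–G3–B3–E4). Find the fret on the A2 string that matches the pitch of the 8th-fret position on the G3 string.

18

G3 at fret 8 is G3 + 8 semitones = D#4.
The open A2 string is 10 semitones below the open G3, so the same pitch on the A2 string lies at fret 8 + 10 = 18.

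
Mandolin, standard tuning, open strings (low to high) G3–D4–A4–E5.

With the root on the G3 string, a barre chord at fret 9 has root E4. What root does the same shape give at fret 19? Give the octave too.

D5

Moving from fret 9 to fret 19 shifts the root by 10 semitones.
E4 up 10 semitones is D5.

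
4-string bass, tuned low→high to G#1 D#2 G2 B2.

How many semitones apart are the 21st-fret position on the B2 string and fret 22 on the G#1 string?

B2 at fret 21 → G#4 (MIDI 68); G#1 at fret 22 → F#3 (MIDI 54).
68 − 54 = 14, so the two pitches are 14 semitones apart, with G#4 the higher.

14 semitones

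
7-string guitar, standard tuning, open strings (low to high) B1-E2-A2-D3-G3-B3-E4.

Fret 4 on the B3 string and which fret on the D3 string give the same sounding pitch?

13

B3 at fret 4 is B3 + 4 semitones = D♯4.
The open D3 string is 9 semitones below the open B3, so the same pitch on the D3 string lies at fret 4 + 9 = 13.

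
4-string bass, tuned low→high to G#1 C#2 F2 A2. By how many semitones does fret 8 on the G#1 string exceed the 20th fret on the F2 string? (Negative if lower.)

G#1 at fret 8 → E2 (MIDI 40); F2 at fret 20 → C#4 (MIDI 61).
40 − 61 = -21, so the two pitches are 21 semitones apart.

-21 semitones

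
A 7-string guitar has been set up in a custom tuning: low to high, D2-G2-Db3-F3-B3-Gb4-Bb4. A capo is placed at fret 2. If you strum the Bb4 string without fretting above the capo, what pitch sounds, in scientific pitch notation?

C5

The capo raises the open Bb4 by 2 semitones to C5; fretting 0 more gives Bb4 + 2 + 0 = Bb4 + 2 semitones = C5.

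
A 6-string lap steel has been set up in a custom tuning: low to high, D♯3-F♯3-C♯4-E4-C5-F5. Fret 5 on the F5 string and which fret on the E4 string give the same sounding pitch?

18

Fret 5 on F5 is MIDI 77 + 5 = 82 (A♯5). On the E4 string (open MIDI 64), that pitch is 82 − 64 = fret 18.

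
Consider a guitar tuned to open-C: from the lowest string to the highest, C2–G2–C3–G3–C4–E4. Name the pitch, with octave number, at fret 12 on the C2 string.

C2 is MIDI 36. Adding 12 gives 48, which is C3.

C3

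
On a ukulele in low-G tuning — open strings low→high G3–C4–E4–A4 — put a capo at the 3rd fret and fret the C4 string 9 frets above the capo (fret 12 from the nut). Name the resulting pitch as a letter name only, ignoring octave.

C

The capo raises the open C4 by 3 semitones to D#4; fretting 9 more gives C4 + 3 + 9 = C4 + 12 semitones, landing on C.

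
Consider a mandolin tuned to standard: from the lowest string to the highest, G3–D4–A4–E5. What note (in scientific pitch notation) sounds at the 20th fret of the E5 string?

Each fret is one semitone, so E5 + 20 = C7.

C7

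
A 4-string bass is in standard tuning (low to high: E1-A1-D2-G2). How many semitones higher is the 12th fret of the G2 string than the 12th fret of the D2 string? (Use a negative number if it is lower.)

5 semitones

G2 at fret 12 → G3 (MIDI 55); D2 at fret 12 → D3 (MIDI 50).
55 − 50 = 5, so the two pitches are 5 semitones apart.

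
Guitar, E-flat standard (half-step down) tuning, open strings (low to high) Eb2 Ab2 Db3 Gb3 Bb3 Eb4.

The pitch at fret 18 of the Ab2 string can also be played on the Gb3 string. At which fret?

Fret 18 on Ab2 is MIDI 44 + 18 = 62 (D4). On the Gb3 string (open MIDI 54), that pitch is 62 − 54 = fret 8.

8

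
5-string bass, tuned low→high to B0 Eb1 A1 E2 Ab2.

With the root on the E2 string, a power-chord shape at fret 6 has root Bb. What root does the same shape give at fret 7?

B

Moving from fret 6 to fret 7 shifts the root by 1 semitone.
Bb up 1 semitone is B.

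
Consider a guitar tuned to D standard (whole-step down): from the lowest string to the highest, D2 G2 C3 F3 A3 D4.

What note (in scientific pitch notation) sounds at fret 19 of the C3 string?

G4

The open C3 string plus 19 semitones: C–C#–D–D#–…–F–F#–G.
The walk passes from B into C once, so the octave number goes from 3 to 4.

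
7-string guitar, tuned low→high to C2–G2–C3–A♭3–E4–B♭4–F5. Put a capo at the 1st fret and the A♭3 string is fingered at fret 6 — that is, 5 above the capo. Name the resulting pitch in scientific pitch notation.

The capo raises the open A♭3 by 1 semitone to A3; fretting 5 more gives A♭3 + 1 + 5 = A♭3 + 6 semitones = D4.

D4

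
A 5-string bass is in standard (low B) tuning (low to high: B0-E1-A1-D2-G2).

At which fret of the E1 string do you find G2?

15

G2 is 15 semitones above the open E1 (E–F–F#–G–…–F–F#–G), so it sits at fret 15.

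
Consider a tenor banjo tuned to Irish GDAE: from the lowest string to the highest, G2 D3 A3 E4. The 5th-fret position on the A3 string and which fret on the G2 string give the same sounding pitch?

A3 at fret 5 is A3 + 5 semitones = D4.
The open G2 string is 14 semitones below the open A3, so the same pitch on the G2 string lies at fret 5 + 14 = 19.

19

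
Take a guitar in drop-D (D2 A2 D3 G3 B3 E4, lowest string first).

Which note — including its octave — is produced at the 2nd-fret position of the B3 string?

B3 is MIDI 59. Adding 2 gives 61, which is C#4.
(Equivalently spelled Db4.)

C#4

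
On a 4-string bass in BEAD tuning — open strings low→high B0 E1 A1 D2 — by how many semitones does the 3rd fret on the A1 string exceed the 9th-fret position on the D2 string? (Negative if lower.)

-11 semitones

A1 at fret 3 → C2 (MIDI 36); D2 at fret 9 → B2 (MIDI 47).
36 − 47 = -11, so the two pitches are 11 semitones apart.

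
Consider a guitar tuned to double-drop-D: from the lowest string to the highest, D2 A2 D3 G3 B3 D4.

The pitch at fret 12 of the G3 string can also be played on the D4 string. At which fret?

Fret 12 on G3 is MIDI 55 + 12 = 67 (G4). On the D4 string (open MIDI 62), that pitch is 67 − 62 = fret 5.

5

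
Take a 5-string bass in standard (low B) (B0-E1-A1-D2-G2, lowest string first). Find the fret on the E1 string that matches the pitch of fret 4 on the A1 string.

9

A1 at fret 4 is A1 + 4 semitones = C#2.
The open E1 string is 5 semitones below the open A1, so the same pitch on the E1 string lies at fret 4 + 5 = 9.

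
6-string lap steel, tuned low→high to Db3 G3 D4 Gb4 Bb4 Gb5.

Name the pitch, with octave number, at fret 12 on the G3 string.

G4

Each fret is one semitone, so G3 + 12 = G4.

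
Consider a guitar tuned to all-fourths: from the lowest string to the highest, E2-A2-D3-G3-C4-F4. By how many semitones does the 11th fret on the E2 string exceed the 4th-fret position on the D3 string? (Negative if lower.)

E2 at fret 11 → D#3 (MIDI 51); D3 at fret 4 → F#3 (MIDI 54).
51 − 54 = -3, so the two pitches are 3 semitones apart.

-3 semitones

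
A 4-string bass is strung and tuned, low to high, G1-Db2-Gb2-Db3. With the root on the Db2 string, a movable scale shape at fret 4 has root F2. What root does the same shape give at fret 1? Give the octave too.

D2

Moving from fret 4 to fret 1 shifts the root by -3 semitones.
F2 down 3 semitones is D2.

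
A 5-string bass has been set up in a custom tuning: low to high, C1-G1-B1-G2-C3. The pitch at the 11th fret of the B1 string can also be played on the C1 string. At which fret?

B1 at fret 11 is B1 + 11 semitones = A#2.
The open C1 string is 11 semitones below the open B1, so the same pitch on the C1 string lies at fret 11 + 11 = 22.

22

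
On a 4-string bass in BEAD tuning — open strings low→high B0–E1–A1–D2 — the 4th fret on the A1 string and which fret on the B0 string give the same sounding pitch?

Fret 4 on A1 is MIDI 33 + 4 = 37 (C#2). On the B0 string (open MIDI 23), that pitch is 37 − 23 = fret 14.

14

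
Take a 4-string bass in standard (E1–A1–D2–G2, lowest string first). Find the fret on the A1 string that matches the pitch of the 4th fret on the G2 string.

G2 at fret 4 is G2 + 4 semitones = B2.
The open A1 string is 10 semitones below the open G2, so the same pitch on the A1 string lies at fret 4 + 10 = 14.

14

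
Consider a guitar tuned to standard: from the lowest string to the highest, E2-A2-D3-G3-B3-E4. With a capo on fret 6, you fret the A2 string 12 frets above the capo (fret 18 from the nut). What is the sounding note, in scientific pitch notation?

D♯4

The capo raises the open A2 by 6 semitones to D♯3; fretting 12 more gives A2 + 6 + 12 = A2 + 18 semitones = D♯4.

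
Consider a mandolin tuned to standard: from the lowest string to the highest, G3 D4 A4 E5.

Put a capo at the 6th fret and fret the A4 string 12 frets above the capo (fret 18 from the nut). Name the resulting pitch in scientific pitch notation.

The capo raises the open A4 by 6 semitones to D♯5; fretting 12 more gives A4 + 6 + 12 = A4 + 18 semitones = D♯6.

D♯6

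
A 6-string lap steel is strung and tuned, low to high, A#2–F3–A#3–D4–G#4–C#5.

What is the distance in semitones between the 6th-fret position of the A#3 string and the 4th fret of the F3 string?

7 semitones

A#3 at fret 6 → E4 (MIDI 64); F3 at fret 4 → A3 (MIDI 57).
64 − 57 = 7, so the two pitches are 7 semitones apart, with E4 the higher.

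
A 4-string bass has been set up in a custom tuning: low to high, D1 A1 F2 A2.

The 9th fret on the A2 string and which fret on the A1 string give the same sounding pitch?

21

Fret 9 on A2 is MIDI 45 + 9 = 54 (Gb3). On the A1 string (open MIDI 33), that pitch is 54 − 33 = fret 21.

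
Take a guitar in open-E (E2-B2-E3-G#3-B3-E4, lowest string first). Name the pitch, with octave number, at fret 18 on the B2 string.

B2 is MIDI 47. Adding 18 gives 65, which is F4.

F4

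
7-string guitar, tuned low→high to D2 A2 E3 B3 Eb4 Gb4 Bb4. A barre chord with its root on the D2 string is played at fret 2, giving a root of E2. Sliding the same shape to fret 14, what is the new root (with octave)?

Moving from fret 2 to fret 14 shifts the root by 12 semitones.
E2 up 12 semitones is E3.

E3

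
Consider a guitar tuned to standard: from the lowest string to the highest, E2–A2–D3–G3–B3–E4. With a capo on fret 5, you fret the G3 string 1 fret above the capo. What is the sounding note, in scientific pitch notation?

The capo raises the open G3 by 5 semitones to C4; fretting 1 more gives G3 + 5 + 1 = G3 + 6 semitones = C♯4.
(Also written D♭.)

C♯4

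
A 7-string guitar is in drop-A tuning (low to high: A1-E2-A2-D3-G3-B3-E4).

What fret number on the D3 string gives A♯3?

8

A♯3 is 8 semitones above the open D3 (D–D#–E–F–F#–G–G#–A–A#), so it sits at fret 8.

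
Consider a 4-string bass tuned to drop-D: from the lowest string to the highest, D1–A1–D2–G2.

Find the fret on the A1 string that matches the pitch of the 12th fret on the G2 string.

Fret 12 on G2 is MIDI 43 + 12 = 55 (G3). On the A1 string (open MIDI 33), that pitch is 55 − 33 = fret 22.

22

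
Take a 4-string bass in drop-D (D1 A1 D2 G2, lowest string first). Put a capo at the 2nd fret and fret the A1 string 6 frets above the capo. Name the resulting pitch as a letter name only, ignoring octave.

F

The capo raises the open A1 by 2 semitones to B1; fretting 6 more gives A1 + 2 + 6 = A1 + 8 semitones, landing on F.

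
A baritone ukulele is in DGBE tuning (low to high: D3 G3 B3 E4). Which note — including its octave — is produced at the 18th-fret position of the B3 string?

Each fret is one semitone, so B3 + 18 = F5.

F5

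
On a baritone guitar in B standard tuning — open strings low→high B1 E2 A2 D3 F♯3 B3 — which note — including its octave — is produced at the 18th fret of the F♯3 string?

C5

F♯3 is MIDI 54. Adding 18 gives 72, which is C5.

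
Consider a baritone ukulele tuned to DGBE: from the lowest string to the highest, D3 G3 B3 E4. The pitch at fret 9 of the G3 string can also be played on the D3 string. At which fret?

14

G3 at fret 9 is G3 + 9 semitones = E4.
The open D3 string is 5 semitones below the open G3, so the same pitch on the D3 string lies at fret 9 + 5 = 14.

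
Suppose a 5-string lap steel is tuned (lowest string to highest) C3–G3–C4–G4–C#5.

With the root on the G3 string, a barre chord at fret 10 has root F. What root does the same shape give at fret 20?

Moving from fret 10 to fret 20 shifts the root by 10 semitones.
F up 10 semitones is D#.

D#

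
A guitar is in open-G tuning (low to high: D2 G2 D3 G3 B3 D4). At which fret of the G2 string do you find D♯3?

8

D♯3 is 8 semitones above the open G2 (G–G#–A–A#–B–C–C#–D–D#), so it sits at fret 8.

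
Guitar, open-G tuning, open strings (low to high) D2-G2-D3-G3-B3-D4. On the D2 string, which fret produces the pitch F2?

F2 is 3 semitones above the open D2 (D–D#–E–F), so it sits at fret 3.

3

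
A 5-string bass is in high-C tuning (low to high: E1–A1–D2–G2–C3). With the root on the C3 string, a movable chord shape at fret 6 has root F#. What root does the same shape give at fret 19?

G

Moving from fret 6 to fret 19 shifts the root by 13 semitones.
F# up 13 semitones is G.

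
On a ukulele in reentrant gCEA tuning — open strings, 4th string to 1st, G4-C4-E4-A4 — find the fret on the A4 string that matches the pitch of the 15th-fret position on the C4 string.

C4 at fret 15 is C4 + 15 semitones = D#5.
The open A4 string is 9 semitones above the open C4, so the same pitch on the A4 string lies at fret 15 − 9 = 6.

6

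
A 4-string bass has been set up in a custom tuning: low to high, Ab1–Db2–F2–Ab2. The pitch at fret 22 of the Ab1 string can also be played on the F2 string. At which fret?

Ab1 at fret 22 is Ab1 + 22 semitones = Gb3.
The open F2 string is 9 semitones above the open Ab1, so the same pitch on the F2 string lies at fret 22 − 9 = 13.

13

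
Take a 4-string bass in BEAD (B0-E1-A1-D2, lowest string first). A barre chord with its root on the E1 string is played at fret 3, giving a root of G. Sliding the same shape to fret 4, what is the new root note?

Moving from fret 3 to fret 4 shifts the root by 1 semitone.
G up 1 semitone is G♯.

G♯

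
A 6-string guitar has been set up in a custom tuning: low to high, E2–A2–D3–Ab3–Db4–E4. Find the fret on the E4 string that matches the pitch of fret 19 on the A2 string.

A2 at fret 19 is A2 + 19 semitones = E4.
The open E4 string is 19 semitones above the open A2, so the same pitch on the E4 string lies at fret 19 − 19 = 0.

0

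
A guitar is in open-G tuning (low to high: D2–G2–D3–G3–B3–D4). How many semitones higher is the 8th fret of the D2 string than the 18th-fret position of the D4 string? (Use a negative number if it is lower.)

D2 at fret 8 → A#2 (MIDI 46); D4 at fret 18 → G#5 (MIDI 80).
46 − 80 = -34, so the two pitches are 34 semitones apart.

-34 semitones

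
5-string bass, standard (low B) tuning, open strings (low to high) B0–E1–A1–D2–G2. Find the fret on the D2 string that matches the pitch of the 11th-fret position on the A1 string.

Fret 11 on A1 is MIDI 33 + 11 = 44 (G#2). On the D2 string (open MIDI 38), that pitch is 44 − 38 = fret 6.

6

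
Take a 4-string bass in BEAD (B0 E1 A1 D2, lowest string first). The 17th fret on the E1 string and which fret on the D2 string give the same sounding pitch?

7

E1 at fret 17 is E1 + 17 semitones = A2.
The open D2 string is 10 semitones above the open E1, so the same pitch on the D2 string lies at fret 17 − 10 = 7.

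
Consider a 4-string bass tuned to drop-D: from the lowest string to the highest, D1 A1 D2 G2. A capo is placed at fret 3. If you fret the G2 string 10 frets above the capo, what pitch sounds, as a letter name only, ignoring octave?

The capo raises the open G2 by 3 semitones to A#2; fretting 10 more gives G2 + 3 + 10 = G2 + 13 semitones, landing on G#.

G#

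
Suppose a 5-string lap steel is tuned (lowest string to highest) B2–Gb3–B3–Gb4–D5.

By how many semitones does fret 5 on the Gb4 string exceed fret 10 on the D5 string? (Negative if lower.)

Gb4 at fret 5 → B4 (MIDI 71); D5 at fret 10 → C6 (MIDI 84).
71 − 84 = -13, so the two pitches are 13 semitones apart.

-13 semitones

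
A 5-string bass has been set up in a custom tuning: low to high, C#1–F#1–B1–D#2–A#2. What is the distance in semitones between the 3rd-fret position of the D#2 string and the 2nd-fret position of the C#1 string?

15 semitones

D#2 at fret 3 → F#2 (MIDI 42); C#1 at fret 2 → D#1 (MIDI 27).
42 − 27 = 15, so the two pitches are 15 semitones apart, with F#2 the higher.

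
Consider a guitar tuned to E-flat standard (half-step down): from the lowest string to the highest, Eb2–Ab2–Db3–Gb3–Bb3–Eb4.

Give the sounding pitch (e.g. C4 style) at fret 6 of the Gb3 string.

Gb3 is MIDI 54. Adding 6 gives 60, which is C4.

C4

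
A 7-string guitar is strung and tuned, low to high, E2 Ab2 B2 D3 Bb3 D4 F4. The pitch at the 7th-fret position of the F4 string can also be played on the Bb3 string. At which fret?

F4 at fret 7 is F4 + 7 semitones = C5.
The open Bb3 string is 7 semitones below the open F4, so the same pitch on the Bb3 string lies at fret 7 + 7 = 14.

14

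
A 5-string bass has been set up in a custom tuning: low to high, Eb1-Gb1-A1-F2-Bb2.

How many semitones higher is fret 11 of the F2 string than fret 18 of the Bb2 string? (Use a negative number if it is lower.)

-12 semitones

F2 at fret 11 → E3 (MIDI 52); Bb2 at fret 18 → E4 (MIDI 64).
52 − 64 = -12, so the two pitches are 12 semitones apart.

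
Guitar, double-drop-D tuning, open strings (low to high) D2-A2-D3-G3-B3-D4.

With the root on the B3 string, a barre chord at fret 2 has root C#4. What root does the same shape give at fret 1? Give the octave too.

Moving from fret 2 to fret 1 shifts the root by -1 semitone.
C#4 down 1 semitone is C4.

C4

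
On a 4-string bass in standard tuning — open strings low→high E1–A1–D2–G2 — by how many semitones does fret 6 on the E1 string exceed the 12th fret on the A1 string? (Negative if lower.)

-11 semitones

E1 at fret 6 → A#1 (MIDI 34); A1 at fret 12 → A2 (MIDI 45).
34 − 45 = -11, so the two pitches are 11 semitones apart.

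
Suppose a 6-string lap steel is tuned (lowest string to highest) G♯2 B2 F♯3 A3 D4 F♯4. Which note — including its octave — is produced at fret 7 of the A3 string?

E4

The open A3 string plus 7 semitones: A–A#–B–C–C#–D–D#–E.
The walk passes from B into C once, so the octave number goes from 3 to 4.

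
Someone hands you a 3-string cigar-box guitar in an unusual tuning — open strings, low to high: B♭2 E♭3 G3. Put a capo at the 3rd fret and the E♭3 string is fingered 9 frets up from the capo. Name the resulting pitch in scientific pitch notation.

The capo raises the open E♭3 by 3 semitones to G♭3; fretting 9 more gives E♭3 + 3 + 9 = E♭3 + 12 semitones = E♭4.

E♭4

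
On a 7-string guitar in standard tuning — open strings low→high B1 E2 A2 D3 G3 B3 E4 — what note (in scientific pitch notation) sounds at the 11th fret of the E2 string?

D♯3

Each fret is one semitone, so E2 + 11 = D♯3.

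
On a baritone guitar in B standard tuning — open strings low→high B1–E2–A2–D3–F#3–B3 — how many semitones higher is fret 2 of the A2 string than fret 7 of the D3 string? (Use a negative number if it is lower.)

A2 at fret 2 → B2 (MIDI 47); D3 at fret 7 → A3 (MIDI 57).
47 − 57 = -10, so the two pitches are 10 semitones apart.

-10 semitones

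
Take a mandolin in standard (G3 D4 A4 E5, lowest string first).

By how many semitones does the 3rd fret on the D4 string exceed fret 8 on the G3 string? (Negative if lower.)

2 semitones

D4 at fret 3 → F4 (MIDI 65); G3 at fret 8 → D#4 (MIDI 63).
65 − 63 = 2, so the two pitches are 2 semitones apart.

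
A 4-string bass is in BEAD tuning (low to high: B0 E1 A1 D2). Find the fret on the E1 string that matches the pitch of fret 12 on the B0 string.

B0 at fret 12 is B0 + 12 semitones = B1.
The open E1 string is 5 semitones above the open B0, so the same pitch on the E1 string lies at fret 12 − 5 = 7.

7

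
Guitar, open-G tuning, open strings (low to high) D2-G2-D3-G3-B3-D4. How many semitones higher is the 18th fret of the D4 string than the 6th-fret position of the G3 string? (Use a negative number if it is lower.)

19 semitones

D4 at fret 18 → G#5 (MIDI 80); G3 at fret 6 → C#4 (MIDI 61).
80 − 61 = 19, so the two pitches are 19 semitones apart.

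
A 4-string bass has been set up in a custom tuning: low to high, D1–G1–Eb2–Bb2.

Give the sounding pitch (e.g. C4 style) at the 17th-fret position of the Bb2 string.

The open Bb2 string plus 17 semitones: Bb–B–C–Db–…–Db–D–Eb.
The walk passes from B into C 2 times, so the octave number goes from 2 to 4.
(Equivalently spelled D#4.)

Eb4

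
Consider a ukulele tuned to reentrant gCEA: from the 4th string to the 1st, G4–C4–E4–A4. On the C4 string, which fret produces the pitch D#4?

D#4 is 3 semitones above the open C4 (C–C#–D–D#), so it sits at fret 3.

3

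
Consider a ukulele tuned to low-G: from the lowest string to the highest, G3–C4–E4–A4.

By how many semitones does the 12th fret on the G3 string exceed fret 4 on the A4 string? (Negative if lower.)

G3 at fret 12 → G4 (MIDI 67); A4 at fret 4 → C♯5 (MIDI 73).
67 − 73 = -6, so the two pitches are 6 semitones apart.

-6 semitones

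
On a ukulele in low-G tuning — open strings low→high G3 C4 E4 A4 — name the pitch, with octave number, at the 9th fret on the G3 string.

Each fret is one semitone, so G3 + 9 = E4.

E4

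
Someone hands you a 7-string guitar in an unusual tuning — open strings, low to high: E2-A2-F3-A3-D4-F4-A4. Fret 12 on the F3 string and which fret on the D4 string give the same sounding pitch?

3

F3 at fret 12 is F3 + 12 semitones = F4.
The open D4 string is 9 semitones above the open F3, so the same pitch on the D4 string lies at fret 12 − 9 = 3.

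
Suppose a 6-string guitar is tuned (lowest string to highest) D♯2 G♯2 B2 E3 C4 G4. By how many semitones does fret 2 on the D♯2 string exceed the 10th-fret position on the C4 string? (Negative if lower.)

-29 semitones

D♯2 at fret 2 → F2 (MIDI 41); C4 at fret 10 → A♯4 (MIDI 70).
41 − 70 = -29, so the two pitches are 29 semitones apart.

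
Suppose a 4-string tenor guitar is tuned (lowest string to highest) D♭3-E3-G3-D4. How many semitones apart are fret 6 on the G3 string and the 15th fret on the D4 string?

16 semitones

G3 at fret 6 → D♭4 (MIDI 61); D4 at fret 15 → F5 (MIDI 77).
61 − 77 = -16, so the two pitches are 16 semitones apart, with F5 the higher.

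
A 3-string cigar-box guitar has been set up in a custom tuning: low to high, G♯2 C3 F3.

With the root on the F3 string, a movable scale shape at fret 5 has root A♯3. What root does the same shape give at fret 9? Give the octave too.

Moving from fret 5 to fret 9 shifts the root by 4 semitones.
A♯3 up 4 semitones is D4.

D4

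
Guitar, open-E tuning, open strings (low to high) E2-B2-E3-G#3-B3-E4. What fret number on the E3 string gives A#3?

A#3 is 6 semitones above the open E3 (E–F–F#–G–G#–A–A#), so it sits at fret 6.

6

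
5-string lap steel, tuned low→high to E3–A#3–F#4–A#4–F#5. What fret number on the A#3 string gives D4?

D4 is 4 semitones above the open A#3 (A#–B–C–C#–D), so it sits at fret 4.

4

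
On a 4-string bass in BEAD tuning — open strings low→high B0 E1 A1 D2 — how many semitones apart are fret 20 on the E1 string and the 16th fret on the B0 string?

E1 at fret 20 → C3 (MIDI 48); B0 at fret 16 → D#2 (MIDI 39).
48 − 39 = 9, so the two pitches are 9 semitones apart, with C3 the higher.

9 semitones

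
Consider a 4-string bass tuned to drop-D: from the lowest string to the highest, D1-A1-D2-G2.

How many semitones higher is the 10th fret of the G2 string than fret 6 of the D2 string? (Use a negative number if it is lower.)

G2 at fret 10 → F3 (MIDI 53); D2 at fret 6 → G#2 (MIDI 44).
53 − 44 = 9, so the two pitches are 9 semitones apart.

9 semitones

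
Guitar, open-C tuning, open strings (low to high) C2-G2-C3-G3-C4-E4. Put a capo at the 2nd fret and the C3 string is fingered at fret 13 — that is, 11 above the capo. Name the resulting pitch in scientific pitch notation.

The capo raises the open C3 by 2 semitones to D3; fretting 11 more gives C3 + 2 + 11 = C3 + 13 semitones = C#4.

C#4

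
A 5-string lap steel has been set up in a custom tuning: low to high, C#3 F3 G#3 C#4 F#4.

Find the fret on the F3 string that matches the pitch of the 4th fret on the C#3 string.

Fret 4 on C#3 is MIDI 49 + 4 = 53 (F3). On the F3 string (open MIDI 53), that pitch is 53 − 53 = fret 0.

0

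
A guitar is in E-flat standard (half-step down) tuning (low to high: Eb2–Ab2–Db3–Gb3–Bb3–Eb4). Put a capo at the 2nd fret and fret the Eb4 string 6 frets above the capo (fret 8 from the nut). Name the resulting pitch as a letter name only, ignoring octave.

The capo raises the open Eb4 by 2 semitones to F4; fretting 6 more gives Eb4 + 2 + 6 = Eb4 + 8 semitones, landing on B.

B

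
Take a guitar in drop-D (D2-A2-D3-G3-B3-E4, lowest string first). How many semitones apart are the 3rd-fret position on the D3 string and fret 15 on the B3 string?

D3 at fret 3 → F3 (MIDI 53); B3 at fret 15 → D5 (MIDI 74).
53 − 74 = -21, so the two pitches are 21 semitones apart, with D5 the higher.

21 semitones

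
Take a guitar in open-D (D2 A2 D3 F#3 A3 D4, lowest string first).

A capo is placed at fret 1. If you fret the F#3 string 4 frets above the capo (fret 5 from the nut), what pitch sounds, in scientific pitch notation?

The capo raises the open F#3 by 1 semitone to G3; fretting 4 more gives F#3 + 1 + 4 = F#3 + 5 semitones = B3.

B3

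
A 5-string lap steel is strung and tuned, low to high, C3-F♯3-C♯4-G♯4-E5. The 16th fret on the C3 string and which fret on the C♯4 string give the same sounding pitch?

Fret 16 on C3 is MIDI 48 + 16 = 64 (E4). On the C♯4 string (open MIDI 61), that pitch is 64 − 61 = fret 3.

3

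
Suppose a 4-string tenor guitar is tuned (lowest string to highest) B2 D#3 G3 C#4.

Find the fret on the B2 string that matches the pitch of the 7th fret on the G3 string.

15

G3 at fret 7 is G3 + 7 semitones = D4.
The open B2 string is 8 semitones below the open G3, so the same pitch on the B2 string lies at fret 7 + 8 = 15.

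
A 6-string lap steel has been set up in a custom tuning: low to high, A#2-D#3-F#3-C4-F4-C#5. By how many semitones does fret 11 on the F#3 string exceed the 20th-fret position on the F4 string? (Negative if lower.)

-20 semitones

F#3 at fret 11 → F4 (MIDI 65); F4 at fret 20 → C#6 (MIDI 85).
65 − 85 = -20, so the two pitches are 20 semitones apart.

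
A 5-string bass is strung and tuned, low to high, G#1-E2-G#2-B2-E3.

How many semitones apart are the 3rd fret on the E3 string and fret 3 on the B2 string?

E3 at fret 3 → G3 (MIDI 55); B2 at fret 3 → D3 (MIDI 50).
55 − 50 = 5, so the two pitches are 5 semitones apart, with G3 the higher.

5 semitones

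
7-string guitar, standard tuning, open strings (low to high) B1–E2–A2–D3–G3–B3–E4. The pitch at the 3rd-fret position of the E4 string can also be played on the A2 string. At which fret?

22

E4 at fret 3 is E4 + 3 semitones = G4.
The open A2 string is 19 semitones below the open E4, so the same pitch on the A2 string lies at fret 3 + 19 = 22.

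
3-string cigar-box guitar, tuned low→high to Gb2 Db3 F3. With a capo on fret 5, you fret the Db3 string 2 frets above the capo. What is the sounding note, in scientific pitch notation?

Ab3

The capo raises the open Db3 by 5 semitones to Gb3; fretting 2 more gives Db3 + 5 + 2 = Db3 + 7 semitones = Ab3.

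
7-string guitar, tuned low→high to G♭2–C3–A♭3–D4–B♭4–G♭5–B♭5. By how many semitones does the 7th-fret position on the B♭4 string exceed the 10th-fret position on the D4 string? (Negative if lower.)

5 semitones

B♭4 at fret 7 → F5 (MIDI 77); D4 at fret 10 → C5 (MIDI 72).
77 − 72 = 5, so the two pitches are 5 semitones apart.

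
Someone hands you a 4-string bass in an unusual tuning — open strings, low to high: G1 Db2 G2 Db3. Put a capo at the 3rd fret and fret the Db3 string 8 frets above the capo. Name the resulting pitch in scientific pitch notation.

The capo raises the open Db3 by 3 semitones to E3; fretting 8 more gives Db3 + 3 + 8 = Db3 + 11 semitones = C4.

C4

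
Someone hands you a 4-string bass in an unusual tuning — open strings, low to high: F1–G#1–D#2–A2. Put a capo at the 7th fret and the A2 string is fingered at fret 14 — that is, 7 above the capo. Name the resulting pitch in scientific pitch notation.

The capo raises the open A2 by 7 semitones to E3; fretting 7 more gives A2 + 7 + 7 = A2 + 14 semitones = B3.

B3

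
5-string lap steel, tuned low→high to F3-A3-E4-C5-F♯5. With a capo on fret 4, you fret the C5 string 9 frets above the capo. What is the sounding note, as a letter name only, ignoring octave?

The capo raises the open C5 by 4 semitones to E5; fretting 9 more gives C5 + 4 + 9 = C5 + 13 semitones, landing on C♯.
(Also written D♭.)

C♯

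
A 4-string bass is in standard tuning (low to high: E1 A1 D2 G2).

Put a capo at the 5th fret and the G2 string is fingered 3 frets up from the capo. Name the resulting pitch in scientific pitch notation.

D#3

The capo raises the open G2 by 5 semitones to C3; fretting 3 more gives G2 + 5 + 3 = G2 + 8 semitones = D#3.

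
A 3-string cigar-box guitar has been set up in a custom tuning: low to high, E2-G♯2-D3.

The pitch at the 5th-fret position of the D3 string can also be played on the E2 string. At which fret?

15

D3 at fret 5 is D3 + 5 semitones = G3.
The open E2 string is 10 semitones below the open D3, so the same pitch on the E2 string lies at fret 5 + 10 = 15.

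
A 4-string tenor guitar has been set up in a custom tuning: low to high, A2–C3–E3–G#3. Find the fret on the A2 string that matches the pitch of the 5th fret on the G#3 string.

16

G#3 at fret 5 is G#3 + 5 semitones = C#4.
The open A2 string is 11 semitones below the open G#3, so the same pitch on the A2 string lies at fret 5 + 11 = 16.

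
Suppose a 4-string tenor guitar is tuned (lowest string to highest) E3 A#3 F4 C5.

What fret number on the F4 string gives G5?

G5 is 14 semitones above the open F4 (F–F#–G–G#–…–F–F#–G), so it sits at fret 14.

14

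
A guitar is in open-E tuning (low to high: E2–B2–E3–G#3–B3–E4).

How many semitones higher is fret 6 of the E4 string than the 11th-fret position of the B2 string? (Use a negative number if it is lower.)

E4 at fret 6 → A#4 (MIDI 70); B2 at fret 11 → A#3 (MIDI 58).
70 − 58 = 12, so the two pitches are 12 semitones apart.

12 semitones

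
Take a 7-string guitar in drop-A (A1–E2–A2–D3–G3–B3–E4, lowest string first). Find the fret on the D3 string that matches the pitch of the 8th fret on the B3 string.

B3 at fret 8 is B3 + 8 semitones = G4.
The open D3 string is 9 semitones below the open B3, so the same pitch on the D3 string lies at fret 8 + 9 = 17.

17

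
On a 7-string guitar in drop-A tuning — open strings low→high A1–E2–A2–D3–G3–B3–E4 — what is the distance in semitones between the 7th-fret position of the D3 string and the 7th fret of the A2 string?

5 semitones

D3 at fret 7 → A3 (MIDI 57); A2 at fret 7 → E3 (MIDI 52).
57 − 52 = 5, so the two pitches are 5 semitones apart, with A3 the higher.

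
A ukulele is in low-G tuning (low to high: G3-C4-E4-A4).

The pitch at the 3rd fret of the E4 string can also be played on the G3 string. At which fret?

Fret 3 on E4 is MIDI 64 + 3 = 67 (G4). On the G3 string (open MIDI 55), that pitch is 67 − 55 = fret 12.

12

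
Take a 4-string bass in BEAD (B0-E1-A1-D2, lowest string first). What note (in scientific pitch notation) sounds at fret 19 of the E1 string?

E1 is MIDI 28. Adding 19 gives 47, which is B2.

B2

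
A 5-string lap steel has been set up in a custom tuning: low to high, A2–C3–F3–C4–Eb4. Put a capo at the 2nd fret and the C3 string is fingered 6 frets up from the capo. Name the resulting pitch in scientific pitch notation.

The capo raises the open C3 by 2 semitones to D3; fretting 6 more gives C3 + 2 + 6 = C3 + 8 semitones = Ab3.
(Also written G#.)

Ab3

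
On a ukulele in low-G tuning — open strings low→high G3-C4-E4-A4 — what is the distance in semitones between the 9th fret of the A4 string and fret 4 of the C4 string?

A4 at fret 9 → F♯5 (MIDI 78); C4 at fret 4 → E4 (MIDI 64).
78 − 64 = 14, so the two pitches are 14 semitones apart, with F♯5 the higher.

14 semitones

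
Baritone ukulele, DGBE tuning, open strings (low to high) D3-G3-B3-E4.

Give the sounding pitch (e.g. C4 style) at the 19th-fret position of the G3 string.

D5

Each fret is one semitone, so G3 + 19 = D5.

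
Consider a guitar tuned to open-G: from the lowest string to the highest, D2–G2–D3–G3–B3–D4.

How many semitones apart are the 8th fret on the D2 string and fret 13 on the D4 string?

D2 at fret 8 → A#2 (MIDI 46); D4 at fret 13 → D#5 (MIDI 75).
46 − 75 = -29, so the two pitches are 29 semitones apart, with D#5 the higher.

29 semitones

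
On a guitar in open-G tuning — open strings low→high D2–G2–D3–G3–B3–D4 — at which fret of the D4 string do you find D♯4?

1

D♯4 is 1 semitone above the open D4 (D–D#), so it sits at fret 1.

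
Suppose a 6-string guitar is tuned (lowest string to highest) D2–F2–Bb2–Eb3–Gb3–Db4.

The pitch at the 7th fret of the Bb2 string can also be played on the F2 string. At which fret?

12

Bb2 at fret 7 is Bb2 + 7 semitones = F3.
The open F2 string is 5 semitones below the open Bb2, so the same pitch on the F2 string lies at fret 7 + 5 = 12.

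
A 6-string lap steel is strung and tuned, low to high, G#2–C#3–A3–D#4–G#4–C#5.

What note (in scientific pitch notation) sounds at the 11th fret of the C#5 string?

Each fret is one semitone, so C#5 + 11 = C6.

C6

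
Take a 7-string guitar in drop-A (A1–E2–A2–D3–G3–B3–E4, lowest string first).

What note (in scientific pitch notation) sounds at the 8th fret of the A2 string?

F3

A2 is MIDI 45. Adding 8 gives 53, which is F3.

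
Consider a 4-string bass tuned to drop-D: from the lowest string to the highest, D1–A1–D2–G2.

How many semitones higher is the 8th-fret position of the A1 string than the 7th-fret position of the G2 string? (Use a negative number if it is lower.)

-9 semitones

A1 at fret 8 → F2 (MIDI 41); G2 at fret 7 → D3 (MIDI 50).
41 − 50 = -9, so the two pitches are 9 semitones apart.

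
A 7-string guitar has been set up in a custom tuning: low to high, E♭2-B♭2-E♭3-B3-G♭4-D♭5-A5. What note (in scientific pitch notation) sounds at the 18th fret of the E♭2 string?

A3

E♭2 is MIDI 39. Adding 18 gives 57, which is A3.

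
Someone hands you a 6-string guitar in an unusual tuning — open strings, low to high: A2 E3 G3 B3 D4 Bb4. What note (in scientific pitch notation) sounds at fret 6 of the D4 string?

Ab4

Each fret is one semitone, so D4 + 6 = Ab4.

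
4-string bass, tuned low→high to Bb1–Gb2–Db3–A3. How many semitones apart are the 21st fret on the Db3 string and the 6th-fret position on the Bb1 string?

Db3 at fret 21 → Bb4 (MIDI 70); Bb1 at fret 6 → E2 (MIDI 40).
70 − 40 = 30, so the two pitches are 30 semitones apart, with Bb4 the higher.

30 semitones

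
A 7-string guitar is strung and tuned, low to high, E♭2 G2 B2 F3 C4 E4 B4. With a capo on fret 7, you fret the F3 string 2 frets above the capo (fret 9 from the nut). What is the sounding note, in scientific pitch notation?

D4

The capo raises the open F3 by 7 semitones to C4; fretting 2 more gives F3 + 7 + 2 = F3 + 9 semitones = D4.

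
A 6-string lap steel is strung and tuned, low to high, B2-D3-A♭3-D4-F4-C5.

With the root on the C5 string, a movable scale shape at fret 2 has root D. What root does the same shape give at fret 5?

F

Moving from fret 2 to fret 5 shifts the root by 3 semitones.
D up 3 semitones is F.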